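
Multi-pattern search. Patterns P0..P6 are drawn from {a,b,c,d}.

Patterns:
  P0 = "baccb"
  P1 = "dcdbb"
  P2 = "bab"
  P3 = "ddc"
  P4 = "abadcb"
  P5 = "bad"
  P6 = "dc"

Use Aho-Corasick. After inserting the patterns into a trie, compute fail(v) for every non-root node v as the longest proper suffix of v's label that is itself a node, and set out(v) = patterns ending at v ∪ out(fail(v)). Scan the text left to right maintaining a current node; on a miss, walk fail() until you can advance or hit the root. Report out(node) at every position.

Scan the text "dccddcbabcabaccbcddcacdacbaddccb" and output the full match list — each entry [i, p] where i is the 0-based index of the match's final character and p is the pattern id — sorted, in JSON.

Build automaton:
Trie (insert patterns):
  0='ε' goto a→14 b→1 d→6
  1='b' goto a→2
  2='ba' goto b→11 c→3 d→20
  3='bac' goto c→4
  4='bacc' goto b→5
  5='baccb' goto ·  ←P0
  6='d' goto c→7 d→12
  7='dc' goto d→8  ←P6
  8='dcd' goto b→9
  9='dcdb' goto b→10
  10='dcdbb' goto ·  ←P1
  11='bab' goto ·  ←P2
  12='dd' goto c→13
  13='ddc' goto ·  ←P3
  14='a' goto b→15
  15='ab' goto a→16
  16='aba' goto d→17
  17='abad' goto c→18
  18='abadc' goto b→19
  19='abadcb' goto ·  ←P4
  20='bad' goto ·  ←P5

Failure links (BFS by depth):
  n1('b'): parent n0 fail=0; on 'b' 0 → fail=0;  out ∅∪∅=∅
  n6('d'): parent n0 fail=0; on 'd' 0 → fail=0;  out ∅∪∅=∅
  n14('a'): parent n0 fail=0; on 'a' 0 → fail=0;  out ∅∪∅=∅
  n2('ba'): parent n1 fail=0; on 'a' 0 → fail=14;  out ∅∪∅=∅
  n7('dc'): parent n6 fail=0; on 'c' 0 → fail=0;  out {6}∪∅={6}
  n12('dd'): parent n6 fail=0; on 'd' 0 → fail=6;  out ∅∪∅=∅
  n15('ab'): parent n14 fail=0; on 'b' 0 → fail=1;  out ∅∪∅=∅
  n3('bac'): parent n2 fail=14; on 'c' 14→0 → fail=0;  out ∅∪∅=∅
  n8('dcd'): parent n7 fail=0; on 'd' 0 → fail=6;  out ∅∪∅=∅
  n11('bab'): parent n2 fail=14; on 'b' 14 → fail=15;  out {2}∪∅={2}
  n13('ddc'): parent n12 fail=6; on 'c' 6 → fail=7;  out {3}∪{6}={3,6}
  n16('aba'): parent n15 fail=1; on 'a' 1 → fail=2;  out ∅∪∅=∅
  n20('bad'): parent n2 fail=14; on 'd' 14→0 → fail=6;  out {5}∪∅={5}
  n4('bacc'): parent n3 fail=0; on 'c' 0 → fail=0;  out ∅∪∅=∅
  n9('dcdb'): parent n8 fail=6; on 'b' 6→0 → fail=1;  out ∅∪∅=∅
  n17('abad'): parent n16 fail=2; on 'd' 2 → fail=20;  out ∅∪{5}={5}
  n5('baccb'): parent n4 fail=0; on 'b' 0 → fail=1;  out {0}∪∅={0}
  n10('dcdbb'): parent n9 fail=1; on 'b' 1→0 → fail=1;  out {1}∪∅={1}
  n18('abadc'): parent n17 fail=20; on 'c' 20→6 → fail=7;  out ∅∪{6}={6}
  n19('abadcb'): parent n18 fail=7; on 'b' 7→0 → fail=1;  out {4}∪∅={4}

Text stream:
[0] read 'd'  n0⇒n6
[1] read 'c'  n6⇒n7  → match P6@[0:1]
[2] read 'c'  n7⇒n0 (via fail)
[3] read 'd'  n0⇒n6
[4] read 'd'  n6⇒n12
[5] read 'c'  n12⇒n13  → match P3@[3:5],P6@[4:5]
[6] read 'b'  n13⇒n1 (via fail)
[7] read 'a'  n1⇒n2
[8] read 'b'  n2⇒n11  → match P2@[6:8]
[9] read 'c'  n11⇒n0 (via fail)
[10] read 'a'  n0⇒n14
[11] read 'b'  n14⇒n15
[12] read 'a'  n15⇒n16
[13] read 'c'  n16⇒n3 (via fail)
[14] read 'c'  n3⇒n4
[15] read 'b'  n4⇒n5  → match P0@[11:15]
[16] read 'c'  n5⇒n0 (via fail)
[17] read 'd'  n0⇒n6
[18] read 'd'  n6⇒n12
[19] read 'c'  n12⇒n13  → match P3@[17:19],P6@[18:19]
[20] read 'a'  n13⇒n14 (via fail)
[21] read 'c'  n14⇒n0 (via fail)
[22] read 'd'  n0⇒n6
[23] read 'a'  n6⇒n14 (via fail)
[24] read 'c'  n14⇒n0 (via fail)
[25] read 'b'  n0⇒n1
[26] read 'a'  n1⇒n2
[27] read 'd'  n2⇒n20  → match P5@[25:27]
[28] read 'd'  n20⇒n12 (via fail)
[29] read 'c'  n12⇒n13  → match P3@[27:29],P6@[28:29]
[30] read 'c'  n13⇒n0 (via fail)
[31] read 'b'  n0⇒n1

Result: [[1,6],[5,3],[5,6],[8,2],[15,0],[19,3],[19,6],[27,5],[29,3],[29,6]]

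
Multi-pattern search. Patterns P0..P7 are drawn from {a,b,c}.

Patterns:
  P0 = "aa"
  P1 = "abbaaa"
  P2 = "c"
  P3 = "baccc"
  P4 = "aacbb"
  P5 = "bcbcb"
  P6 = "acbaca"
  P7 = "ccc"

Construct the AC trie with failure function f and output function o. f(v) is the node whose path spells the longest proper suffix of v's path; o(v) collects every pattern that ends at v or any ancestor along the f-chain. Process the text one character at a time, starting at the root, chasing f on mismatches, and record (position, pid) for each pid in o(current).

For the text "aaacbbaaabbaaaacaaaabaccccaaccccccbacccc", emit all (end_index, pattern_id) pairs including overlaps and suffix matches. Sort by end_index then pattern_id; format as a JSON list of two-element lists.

Build:
Trie nodes:
  0='ε' goto a→1 b→9 c→8
  1='a' goto a→2 b→3 c→21
  2='aa' goto c→14  [P0 ends]
  3='ab' goto b→4
  4='abb' goto a→5
  5='abba' goto a→6
  6='abbaa' goto a→7
  7='abbaaa' goto ·  [P1 ends]
  8='c' goto c→26  [P2 ends]
  9='b' goto a→10 c→17
  10='ba' goto c→11
  11='bac' goto c→12
  12='bacc' goto c→13
  13='baccc' goto ·  [P3 ends]
  14='aac' goto b→15
  15='aacb' goto b→16
  16='aacbb' goto ·  [P4 ends]
  17='bc' goto b→18
  18='bcb' goto c→19
  19='bcbc' goto b→20
  20='bcbcb' goto ·  [P5 ends]
  21='ac' goto b→22
  22='acb' goto a→23
  23='acba' goto c→24
  24='acbac' goto a→25
  25='acbaca' goto ·  [P6 ends]
  26='cc' goto c→27
  27='ccc' goto ·  [P7 ends]

BFS fail/out derivation:
  n1('a'): parent n0 fail=0; on 'a' 0 → fail=0;  out ∅∪∅=∅
  n8('c'): parent n0 fail=0; on 'c' 0 → fail=0;  out {2}∪∅={2}
  n9('b'): parent n0 fail=0; on 'b' 0 → fail=0;  out ∅∪∅=∅
  n2('aa'): parent n1 fail=0; on 'a' 0 → fail=1;  out {0}∪∅={0}
  n3('ab'): parent n1 fail=0; on 'b' 0 → fail=9;  out ∅∪∅=∅
  n10('ba'): parent n9 fail=0; on 'a' 0 → fail=1;  out ∅∪∅=∅
  n17('bc'): parent n9 fail=0; on 'c' 0 → fail=8;  out ∅∪{2}={2}
  n21('ac'): parent n1 fail=0; on 'c' 0 → fail=8;  out ∅∪{2}={2}
  n26('cc'): parent n8 fail=0; on 'c' 0 → fail=8;  out ∅∪{2}={2}
  n4('abb'): parent n3 fail=9; on 'b' 9→0 → fail=9;  out ∅∪∅=∅
  n11('bac'): parent n10 fail=1; on 'c' 1 → fail=21;  out ∅∪{2}={2}
  n14('aac'): parent n2 fail=1; on 'c' 1 → fail=21;  out ∅∪{2}={2}
  n18('bcb'): parent n17 fail=8; on 'b' 8→0 → fail=9;  out ∅∪∅=∅
  n22('acb'): parent n21 fail=8; on 'b' 8→0 → fail=9;  out ∅∪∅=∅
  n27('ccc'): parent n26 fail=8; on 'c' 8 → fail=26;  out {7}∪{2}={2,7}
  n5('abba'): parent n4 fail=9; on 'a' 9 → fail=10;  out ∅∪∅=∅
  n12('bacc'): parent n11 fail=21; on 'c' 21→8 → fail=26;  out ∅∪{2}={2}
  n15('aacb'): parent n14 fail=21; on 'b' 21 → fail=22;  out ∅∪∅=∅
  n19('bcbc'): parent n18 fail=9; on 'c' 9 → fail=17;  out ∅∪{2}={2}
  n23('acba'): parent n22 fail=9; on 'a' 9 → fail=10;  out ∅∪∅=∅
  n6('abbaa'): parent n5 fail=10; on 'a' 10→1 → fail=2;  out ∅∪{0}={0}
  n13('baccc'): parent n12 fail=26; on 'c' 26 → fail=27;  out {3}∪{2,7}={2,3,7}
  n16('aacbb'): parent n15 fail=22; on 'b' 22→9→0 → fail=9;  out {4}∪∅={4}
  n20('bcbcb'): parent n19 fail=17; on 'b' 17 → fail=18;  out {5}∪∅={5}
  n24('acbac'): parent n23 fail=10; on 'c' 10 → fail=11;  out ∅∪{2}={2}
  n7('abbaaa'): parent n6 fail=2; on 'a' 2→1 → fail=2;  out {1}∪{0}={0,1}
  n25('acbaca'): parent n24 fail=11; on 'a' 11→21→8→0 → fail=1;  out {6}∪∅={6}

Text stream:
pos 0 'a': at 1
pos 1 'a': at 2  → match P0@[0:1]
pos 2 'a': at 2 ·f  → match P0@[1:2]
pos 3 'c': at 14  → match P2@[3:3]
pos 4 'b': at 15
pos 5 'b': at 16  → match P4@[1:5]
pos 6 'a': at 10 ·f
pos 7 'a': at 2 ·f  → match P0@[6:7]
pos 8 'a': at 2 ·f  → match P0@[7:8]
pos 9 'b': at 3 ·f
pos 10 'b': at 4
pos 11 'a': at 5
pos 12 'a': at 6  → match P0@[11:12]
pos 13 'a': at 7  → match P0@[12:13],P1@[8:13]
pos 14 'a': at 2 ·f  → match P0@[13:14]
pos 15 'c': at 14  → match P2@[15:15]
pos 16 'a': at 1 ·f
pos 17 'a': at 2  → match P0@[16:17]
pos 18 'a': at 2 ·f  → match P0@[17:18]
pos 19 'a': at 2 ·f  → match P0@[18:19]
pos 20 'b': at 3 ·f
pos 21 'a': at 10 ·f
pos 22 'c': at 11  → match P2@[22:22]
pos 23 'c': at 12  → match P2@[23:23]
pos 24 'c': at 13  → match P2@[24:24],P3@[20:24],P7@[22:24]
pos 25 'c': at 27 ·f  → match P2@[25:25],P7@[23:25]
pos 26 'a': at 1 ·f
pos 27 'a': at 2  → match P0@[26:27]
pos 28 'c': at 14  → match P2@[28:28]
pos 29 'c': at 26 ·f  → match P2@[29:29]
pos 30 'c': at 27  → match P2@[30:30],P7@[28:30]
pos 31 'c': at 27 ·f  → match P2@[31:31],P7@[29:31]
pos 32 'c': at 27 ·f  → match P2@[32:32],P7@[30:32]
pos 33 'c': at 27 ·f  → match P2@[33:33],P7@[31:33]
pos 34 'b': at 9 ·f
pos 35 'a': at 10
pos 36 'c': at 11  → match P2@[36:36]
pos 37 'c': at 12  → match P2@[37:37]
pos 38 'c': at 13  → match P2@[38:38],P3@[34:38],P7@[36:38]
pos 39 'c': at 27 ·f  → match P2@[39:39],P7@[37:39]

Result: [[1,0],[2,0],[3,2],[5,4],[7,0],[8,0],[12,0],[13,0],[13,1],[14,0],[15,2],[17,0],[18,0],[19,0],[22,2],[23,2],[24,2],[24,3],[24,7],[25,2],[25,7],[27,0],[28,2],[29,2],[30,2],[30,7],[31,2],[31,7],[32,2],[32,7],[33,2],[33,7],[36,2],[37,2],[38,2],[38,3],[38,7],[39,2],[39,7]]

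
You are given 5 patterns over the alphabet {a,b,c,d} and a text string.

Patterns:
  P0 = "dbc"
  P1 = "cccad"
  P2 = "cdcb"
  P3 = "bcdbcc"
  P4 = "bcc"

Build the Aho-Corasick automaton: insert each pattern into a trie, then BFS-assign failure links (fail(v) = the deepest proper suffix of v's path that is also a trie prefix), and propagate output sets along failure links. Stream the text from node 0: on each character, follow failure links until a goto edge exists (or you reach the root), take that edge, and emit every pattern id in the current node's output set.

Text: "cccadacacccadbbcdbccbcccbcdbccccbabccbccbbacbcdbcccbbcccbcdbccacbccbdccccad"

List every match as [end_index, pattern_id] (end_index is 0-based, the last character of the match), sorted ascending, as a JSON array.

Construct AC machine:
Trie nodes:
  n0 'ε': b→12 c→4 d→1
  n1 'd': b→2
  n2 'db': c→3
  n3 'dbc': ·  ←P0
  n4 'c': c→5 d→9
  n5 'cc': c→6
  n6 'ccc': a→7
  n7 'ccca': d→8
  n8 'cccad': ·  ←P1
  n9 'cd': c→10
  n10 'cdc': b→11
  n11 'cdcb': ·  ←P2
  n12 'b': c→13
  n13 'bc': c→18 d→14
  n14 'bcd': b→15
  n15 'bcdb': c→16
  n16 'bcdbc': c→17
  n17 'bcdbcc': ·  ←P3
  n18 'bcc': ·  ←P4

BFS fail/out derivation:
  fail(1) 'd': from fail(0)=0 chase 'd': 0 ⇒ 0;  out=∅∪out(0)=∅
  fail(4) 'c': from fail(0)=0 chase 'c': 0 ⇒ 0;  out=∅∪out(0)=∅
  fail(12) 'b': from fail(0)=0 chase 'b': 0 ⇒ 0;  out=∅∪out(0)=∅
  fail(2) 'db': from fail(1)=0 chase 'b': 0 ⇒ 12;  out=∅∪out(12)=∅
  fail(5) 'cc': from fail(4)=0 chase 'c': 0 ⇒ 4;  out=∅∪out(4)=∅
  fail(9) 'cd': from fail(4)=0 chase 'd': 0 ⇒ 1;  out=∅∪out(1)=∅
  fail(13) 'bc': from fail(12)=0 chase 'c': 0 ⇒ 4;  out=∅∪out(4)=∅
  fail(3) 'dbc': from fail(2)=12 chase 'c': 12 ⇒ 13;  out={0}∪out(13)={0}
  fail(6) 'ccc': from fail(5)=4 chase 'c': 4 ⇒ 5;  out=∅∪out(5)=∅
  fail(10) 'cdc': from fail(9)=1 chase 'c': 1→0 ⇒ 4;  out=∅∪out(4)=∅
  fail(14) 'bcd': from fail(13)=4 chase 'd': 4 ⇒ 9;  out=∅∪out(9)=∅
  fail(18) 'bcc': from fail(13)=4 chase 'c': 4 ⇒ 5;  out={4}∪out(5)={4}
  fail(7) 'ccca': from fail(6)=5 chase 'a': 5→4→0 ⇒ 0;  out=∅∪out(0)=∅
  fail(11) 'cdcb': from fail(10)=4 chase 'b': 4→0 ⇒ 12;  out={2}∪out(12)={2}
  fail(15) 'bcdb': from fail(14)=9 chase 'b': 9→1 ⇒ 2;  out=∅∪out(2)=∅
  fail(8) 'cccad': from fail(7)=0 chase 'd': 0 ⇒ 1;  out={1}∪out(1)={1}
  fail(16) 'bcdbc': from fail(15)=2 chase 'c': 2 ⇒ 3;  out=∅∪out(3)={0}
  fail(17) 'bcdbcc': from fail(16)=3 chase 'c': 3→13 ⇒ 18;  out={3}∪out(18)={3,4}

Text stream:
i=0 'c': node 0→4
i=1 'c': node 4→5
i=2 'c': node 5→6
i=3 'a': node 6→7
i=4 'd': node 7→8  emit P1@[0:4]
i=5 'a': node 8→0 (via fail)
i=6 'c': node 0→4
i=7 'a': node 4→0 (via fail)
i=8 'c': node 0→4
i=9 'c': node 4→5
i=10 'c': node 5→6
i=11 'a': node 6→7
i=12 'd': node 7→8  emit P1@[8:12]
i=13 'b': node 8→2 (via fail)
i=14 'b': node 2→12 (via fail)
i=15 'c': node 12→13
i=16 'd': node 13→14
i=17 'b': node 14→15
i=18 'c': node 15→16  emit P0@[16:18]
i=19 'c': node 16→17  emit P3@[14:19],P4@[17:19]
i=20 'b': node 17→12 (via fail)
i=21 'c': node 12→13
i=22 'c': node 13→18  emit P4@[20:22]
i=23 'c': node 18→6 (via fail)
i=24 'b': node 6→12 (via fail)
i=25 'c': node 12→13
i=26 'd': node 13→14
i=27 'b': node 14→15
i=28 'c': node 15→16  emit P0@[26:28]
i=29 'c': node 16→17  emit P3@[24:29],P4@[27:29]
i=30 'c': node 17→6 (via fail)
i=31 'c': node 6→6 (via fail)
i=32 'b': node 6→12 (via fail)
i=33 'a': node 12→0 (via fail)
i=34 'b': node 0→12
i=35 'c': node 12→13
i=36 'c': node 13→18  emit P4@[34:36]
i=37 'b': node 18→12 (via fail)
i=38 'c': node 12→13
i=39 'c': node 13→18  emit P4@[37:39]
i=40 'b': node 18→12 (via fail)
i=41 'b': node 12→12 (via fail)
i=42 'a': node 12→0 (via fail)
i=43 'c': node 0→4
i=44 'b': node 4→12 (via fail)
i=45 'c': node 12→13
i=46 'd': node 13→14
i=47 'b': node 14→15
i=48 'c': node 15→16  emit P0@[46:48]
i=49 'c': node 16→17  emit P3@[44:49],P4@[47:49]
i=50 'c': node 17→6 (via fail)
i=51 'b': node 6→12 (via fail)
i=52 'b': node 12→12 (via fail)
i=53 'c': node 12→13
i=54 'c': node 13→18  emit P4@[52:54]
i=55 'c': node 18→6 (via fail)
i=56 'b': node 6→12 (via fail)
i=57 'c': node 12→13
i=58 'd': node 13→14
i=59 'b': node 14→15
i=60 'c': node 15→16  emit P0@[58:60]
i=61 'c': node 16→17  emit P3@[56:61],P4@[59:61]
i=62 'a': node 17→0 (via fail)
i=63 'c': node 0→4
i=64 'b': node 4→12 (via fail)
i=65 'c': node 12→13
i=66 'c': node 13→18  emit P4@[64:66]
i=67 'b': node 18→12 (via fail)
i=68 'd': node 12→1 (via fail)
i=69 'c': node 1→4 (via fail)
i=70 'c': node 4→5
i=71 'c': node 5→6
i=72 'c': node 6→6 (via fail)
i=73 'a': node 6→7
i=74 'd': node 7→8  emit P1@[70:74]

All matches (sorted): [[4,1],[12,1],[18,0],[19,3],[19,4],[22,4],[28,0],[29,3],[29,4],[36,4],[39,4],[48,0],[49,3],[49,4],[54,4],[60,0],[61,3],[61,4],[66,4],[74,1]]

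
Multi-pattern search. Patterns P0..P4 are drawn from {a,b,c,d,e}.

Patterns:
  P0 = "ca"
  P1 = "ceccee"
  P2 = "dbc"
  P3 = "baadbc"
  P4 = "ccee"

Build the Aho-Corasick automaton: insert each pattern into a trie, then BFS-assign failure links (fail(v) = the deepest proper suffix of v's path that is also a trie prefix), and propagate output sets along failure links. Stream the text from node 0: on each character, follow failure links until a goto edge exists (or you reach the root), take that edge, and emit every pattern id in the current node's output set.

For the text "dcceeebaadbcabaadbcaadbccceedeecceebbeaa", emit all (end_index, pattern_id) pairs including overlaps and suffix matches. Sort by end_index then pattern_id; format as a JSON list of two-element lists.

Build automaton:
Trie (insert patterns):
  0='ε' goto b→11 c→1 d→8
  1='c' goto a→2 c→17 e→3
  2='ca' goto ·  [P0 ends]
  3='ce' goto c→4
  4='cec' goto c→5
  5='cecc' goto e→6
  6='cecce' goto e→7
  7='ceccee' goto ·  [P1 ends]
  8='d' goto b→9
  9='db' goto c→10
  10='dbc' goto ·  [P2 ends]
  11='b' goto a→12
  12='ba' goto a→13
  13='baa' goto d→14
  14='baad' goto b→15
  15='baadb' goto c→16
  16='baadbc' goto ·  [P3 ends]
  17='cc' goto e→18
  18='cce' goto e→19
  19='ccee' goto ·  [P4 ends]

BFS fail/out derivation:
  n1('c'): parent n0 fail=0; on 'c' 0 → fail=0;  out ∅∪∅=∅
  n8('d'): parent n0 fail=0; on 'd' 0 → fail=0;  out ∅∪∅=∅
  n11('b'): parent n0 fail=0; on 'b' 0 → fail=0;  out ∅∪∅=∅
  n2('ca'): parent n1 fail=0; on 'a' 0 → fail=0;  out {0}∪∅={0}
  n3('ce'): parent n1 fail=0; on 'e' 0 → fail=0;  out ∅∪∅=∅
  n9('db'): parent n8 fail=0; on 'b' 0 → fail=11;  out ∅∪∅=∅
  n12('ba'): parent n11 fail=0; on 'a' 0 → fail=0;  out ∅∪∅=∅
  n17('cc'): parent n1 fail=0; on 'c' 0 → fail=1;  out ∅∪∅=∅
  n4('cec'): parent n3 fail=0; on 'c' 0 → fail=1;  out ∅∪∅=∅
  n10('dbc'): parent n9 fail=11; on 'c' 11→0 → fail=1;  out {2}∪∅={2}
  n13('baa'): parent n12 fail=0; on 'a' 0 → fail=0;  out ∅∪∅=∅
  n18('cce'): parent n17 fail=1; on 'e' 1 → fail=3;  out ∅∪∅=∅
  n5('cecc'): parent n4 fail=1; on 'c' 1 → fail=17;  out ∅∪∅=∅
  n14('baad'): parent n13 fail=0; on 'd' 0 → fail=8;  out ∅∪∅=∅
  n19('ccee'): parent n18 fail=3; on 'e' 3→0 → fail=0;  out {4}∪∅={4}
  n6('cecce'): parent n5 fail=17; on 'e' 17 → fail=18;  out ∅∪∅=∅
  n15('baadb'): parent n14 fail=8; on 'b' 8 → fail=9;  out ∅∪∅=∅
  n7('ceccee'): parent n6 fail=18; on 'e' 18 → fail=19;  out {1}∪{4}={1,4}
  n16('baadbc'): parent n15 fail=9; on 'c' 9 → fail=10;  out {3}∪{2}={2,3}

Text stream:
pos 0 'd': at 8
pos 1 'c': at 1 ·f
pos 2 'c': at 17
pos 3 'e': at 18
pos 4 'e': at 19  emit P4@[1:4]
pos 5 'e': at 0 ·f
pos 6 'b': at 11
pos 7 'a': at 12
pos 8 'a': at 13
pos 9 'd': at 14
pos 10 'b': at 15
pos 11 'c': at 16  emit P2@[9:11],P3@[6:11]
pos 12 'a': at 2 ·f  emit P0@[11:12]
pos 13 'b': at 11 ·f
pos 14 'a': at 12
pos 15 'a': at 13
pos 16 'd': at 14
pos 17 'b': at 15
pos 18 'c': at 16  emit P2@[16:18],P3@[13:18]
pos 19 'a': at 2 ·f  emit P0@[18:19]
pos 20 'a': at 0 ·f
pos 21 'd': at 8
pos 22 'b': at 9
pos 23 'c': at 10  emit P2@[21:23]
pos 24 'c': at 17 ·f
pos 25 'c': at 17 ·f
pos 26 'e': at 18
pos 27 'e': at 19  emit P4@[24:27]
pos 28 'd': at 8 ·f
pos 29 'e': at 0 ·f
pos 30 'e': at 0
pos 31 'c': at 1
pos 32 'c': at 17
pos 33 'e': at 18
pos 34 'e': at 19  emit P4@[31:34]
pos 35 'b': at 11 ·f
pos 36 'b': at 11 ·f
pos 37 'e': at 0 ·f
pos 38 'a': at 0
pos 39 'a': at 0

Matches: [[4,4],[11,2],[11,3],[12,0],[18,2],[18,3],[19,0],[23,2],[27,4],[34,4]]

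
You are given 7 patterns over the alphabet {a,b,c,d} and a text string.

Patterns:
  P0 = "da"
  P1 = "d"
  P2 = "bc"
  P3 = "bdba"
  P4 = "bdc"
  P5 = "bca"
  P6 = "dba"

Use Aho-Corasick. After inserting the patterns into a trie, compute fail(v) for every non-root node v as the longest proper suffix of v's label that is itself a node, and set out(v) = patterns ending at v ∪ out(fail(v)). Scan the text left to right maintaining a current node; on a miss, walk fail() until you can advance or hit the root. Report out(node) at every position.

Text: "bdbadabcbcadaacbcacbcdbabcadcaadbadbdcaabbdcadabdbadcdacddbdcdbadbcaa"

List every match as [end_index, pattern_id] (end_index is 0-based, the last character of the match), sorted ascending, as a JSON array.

Build automaton:
Trie (insert patterns):
  n0 'ε': b→3 d→1
  n1 'd': a→2 b→10  ←P1
  n2 'da': ·  ←P0
  n3 'b': c→4 d→5
  n4 'bc': a→9  ←P2
  n5 'bd': b→6 c→8
  n6 'bdb': a→7
  n7 'bdba': ·  ←P3
  n8 'bdc': ·  ←P4
  n9 'bca': ·  ←P5
  n10 'db': a→11
  n11 'dba': ·  ←P6

Failure links (BFS by depth):
  n1('d'): parent n0 fail=0; on 'd' 0 → fail=0;  out {1}∪∅={1}
  n3('b'): parent n0 fail=0; on 'b' 0 → fail=0;  out ∅∪∅=∅
  n2('da'): parent n1 fail=0; on 'a' 0 → fail=0;  out {0}∪∅={0}
  n4('bc'): parent n3 fail=0; on 'c' 0 → fail=0;  out {2}∪∅={2}
  n5('bd'): parent n3 fail=0; on 'd' 0 → fail=1;  out ∅∪{1}={1}
  n10('db'): parent n1 fail=0; on 'b' 0 → fail=3;  out ∅∪∅=∅
  n6('bdb'): parent n5 fail=1; on 'b' 1 → fail=10;  out ∅∪∅=∅
  n8('bdc'): parent n5 fail=1; on 'c' 1→0 → fail=0;  out {4}∪∅={4}
  n9('bca'): parent n4 fail=0; on 'a' 0 → fail=0;  out {5}∪∅={5}
  n11('dba'): parent n10 fail=3; on 'a' 3→0 → fail=0;  out {6}∪∅={6}
  n7('bdba'): parent n6 fail=10; on 'a' 10 → fail=11;  out {3}∪{6}={3,6}

Scan:
i=0 'b': node 0→3
i=1 'd': node 3→5  → match P1@[1:1]
i=2 'b': node 5→6
i=3 'a': node 6→7  → match P3@[0:3],P6@[1:3]
i=4 'd': node 7→1 ·f  → match P1@[4:4]
i=5 'a': node 1→2  → match P0@[4:5]
i=6 'b': node 2→3 ·f
i=7 'c': node 3→4  → match P2@[6:7]
i=8 'b': node 4→3 ·f
i=9 'c': node 3→4  → match P2@[8:9]
i=10 'a': node 4→9  → match P5@[8:10]
i=11 'd': node 9→1 ·f  → match P1@[11:11]
i=12 'a': node 1→2  → match P0@[11:12]
i=13 'a': node 2→0 ·f
i=14 'c': node 0→0
i=15 'b': node 0→3
i=16 'c': node 3→4  → match P2@[15:16]
i=17 'a': node 4→9  → match P5@[15:17]
i=18 'c': node 9→0 ·f
i=19 'b': node 0→3
i=20 'c': node 3→4  → match P2@[19:20]
i=21 'd': node 4→1 ·f  → match P1@[21:21]
i=22 'b': node 1→10
i=23 'a': node 10→11  → match P6@[21:23]
i=24 'b': node 11→3 ·f
i=25 'c': node 3→4  → match P2@[24:25]
i=26 'a': node 4→9  → match P5@[24:26]
i=27 'd': node 9→1 ·f  → match P1@[27:27]
i=28 'c': node 1→0 ·f
i=29 'a': node 0→0
i=30 'a': node 0→0
i=31 'd': node 0→1  → match P1@[31:31]
i=32 'b': node 1→10
i=33 'a': node 10→11  → match P6@[31:33]
i=34 'd': node 11→1 ·f  → match P1@[34:34]
i=35 'b': node 1→10
i=36 'd': node 10→5 ·f  → match P1@[36:36]
i=37 'c': node 5→8  → match P4@[35:37]
i=38 'a': node 8→0 ·f
i=39 'a': node 0→0
i=40 'b': node 0→3
i=41 'b': node 3→3 ·f
i=42 'd': node 3→5  → match P1@[42:42]
i=43 'c': node 5→8  → match P4@[41:43]
i=44 'a': node 8→0 ·f
i=45 'd': node 0→1  → match P1@[45:45]
i=46 'a': node 1→2  → match P0@[45:46]
i=47 'b': node 2→3 ·f
i=48 'd': node 3→5  → match P1@[48:48]
i=49 'b': node 5→6
i=50 'a': node 6→7  → match P3@[47:50],P6@[48:50]
i=51 'd': node 7→1 ·f  → match P1@[51:51]
i=52 'c': node 1→0 ·f
i=53 'd': node 0→1  → match P1@[53:53]
i=54 'a': node 1→2  → match P0@[53:54]
i=55 'c': node 2→0 ·f
i=56 'd': node 0→1  → match P1@[56:56]
i=57 'd': node 1→1 ·f  → match P1@[57:57]
i=58 'b': node 1→10
i=59 'd': node 10→5 ·f  → match P1@[59:59]
i=60 'c': node 5→8  → match P4@[58:60]
i=61 'd': node 8→1 ·f  → match P1@[61:61]
i=62 'b': node 1→10
i=63 'a': node 10→11  → match P6@[61:63]
i=64 'd': node 11→1 ·f  → match P1@[64:64]
i=65 'b': node 1→10
i=66 'c': node 10→4 ·f  → match P2@[65:66]
i=67 'a': node 4→9  → match P5@[65:67]
i=68 'a': node 9→0 ·f

All matches (sorted): [[1,1],[3,3],[3,6],[4,1],[5,0],[7,2],[9,2],[10,5],[11,1],[12,0],[16,2],[17,5],[20,2],[21,1],[23,6],[25,2],[26,5],[27,1],[31,1],[33,6],[34,1],[36,1],[37,4],[42,1],[43,4],[45,1],[46,0],[48,1],[50,3],[50,6],[51,1],[53,1],[54,0],[56,1],[57,1],[59,1],[60,4],[61,1],[63,6],[64,1],[66,2],[67,5]]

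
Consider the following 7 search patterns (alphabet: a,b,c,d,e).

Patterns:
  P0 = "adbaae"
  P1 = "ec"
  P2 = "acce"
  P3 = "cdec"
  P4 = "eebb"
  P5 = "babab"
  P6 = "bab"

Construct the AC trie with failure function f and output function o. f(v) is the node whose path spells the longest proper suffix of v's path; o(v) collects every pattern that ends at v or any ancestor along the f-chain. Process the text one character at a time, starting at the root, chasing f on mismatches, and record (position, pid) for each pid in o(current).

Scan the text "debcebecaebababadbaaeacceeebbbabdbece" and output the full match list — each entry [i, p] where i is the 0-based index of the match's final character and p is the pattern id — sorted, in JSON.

Construct AC machine:
Trie (insert patterns):
  n0 'ε': a→1 b→19 c→12 e→7
  n1 'a': c→9 d→2
  n2 'ad': b→3
  n3 'adb': a→4
  n4 'adba': a→5
  n5 'adbaa': e→6
  n6 'adbaae': ·  [P0 ends]
  n7 'e': c→8 e→16
  n8 'ec': ·  [P1 ends]
  n9 'ac': c→10
  n10 'acc': e→11
  n11 'acce': ·  [P2 ends]
  n12 'c': d→13
  n13 'cd': e→14
  n14 'cde': c→15
  n15 'cdec': ·  [P3 ends]
  n16 'ee': b→17
  n17 'eeb': b→18
  n18 'eebb': ·  [P4 ends]
  n19 'b': a→20
  n20 'ba': b→21
  n21 'bab': a→22  [P6 ends]
  n22 'baba': b→23
  n23 'babab': ·  [P5 ends]

BFS fail/out derivation:
  n1('a'): parent n0 fail=0; on 'a' 0 → fail=0;  out ∅∪∅=∅
  n7('e'): parent n0 fail=0; on 'e' 0 → fail=0;  out ∅∪∅=∅
  n12('c'): parent n0 fail=0; on 'c' 0 → fail=0;  out ∅∪∅=∅
  n19('b'): parent n0 fail=0; on 'b' 0 → fail=0;  out ∅∪∅=∅
  n2('ad'): parent n1 fail=0; on 'd' 0 → fail=0;  out ∅∪∅=∅
  n8('ec'): parent n7 fail=0; on 'c' 0 → fail=12;  out {1}∪∅={1}
  n9('ac'): parent n1 fail=0; on 'c' 0 → fail=12;  out ∅∪∅=∅
  n13('cd'): parent n12 fail=0; on 'd' 0 → fail=0;  out ∅∪∅=∅
  n16('ee'): parent n7 fail=0; on 'e' 0 → fail=7;  out ∅∪∅=∅
  n20('ba'): parent n19 fail=0; on 'a' 0 → fail=1;  out ∅∪∅=∅
  n3('adb'): parent n2 fail=0; on 'b' 0 → fail=19;  out ∅∪∅=∅
  n10('acc'): parent n9 fail=12; on 'c' 12→0 → fail=12;  out ∅∪∅=∅
  n14('cde'): parent n13 fail=0; on 'e' 0 → fail=7;  out ∅∪∅=∅
  n17('eeb'): parent n16 fail=7; on 'b' 7→0 → fail=19;  out ∅∪∅=∅
  n21('bab'): parent n20 fail=1; on 'b' 1→0 → fail=19;  out {6}∪∅={6}
  n4('adba'): parent n3 fail=19; on 'a' 19 → fail=20;  out ∅∪∅=∅
  n11('acce'): parent n10 fail=12; on 'e' 12→0 → fail=7;  out {2}∪∅={2}
  n15('cdec'): parent n14 fail=7; on 'c' 7 → fail=8;  out {3}∪{1}={1,3}
  n18('eebb'): parent n17 fail=19; on 'b' 19→0 → fail=19;  out {4}∪∅={4}
  n22('baba'): parent n21 fail=19; on 'a' 19 → fail=20;  out ∅∪∅=∅
  n5('adbaa'): parent n4 fail=20; on 'a' 20→1→0 → fail=1;  out ∅∪∅=∅
  n23('babab'): parent n22 fail=20; on 'b' 20 → fail=21;  out {5}∪{6}={5,6}
  n6('adbaae'): parent n5 fail=1; on 'e' 1→0 → fail=7;  out {0}∪∅={0}

Text stream:
pos 0 'd': at 0
pos 1 'e': at 7
pos 2 'b': at 19 ·f
pos 3 'c': at 12 ·f
pos 4 'e': at 7 ·f
pos 5 'b': at 19 ·f
pos 6 'e': at 7 ·f
pos 7 'c': at 8  ** P1@[6:7]
pos 8 'a': at 1 ·f
pos 9 'e': at 7 ·f
pos 10 'b': at 19 ·f
pos 11 'a': at 20
pos 12 'b': at 21  ** P6@[10:12]
pos 13 'a': at 22
pos 14 'b': at 23  ** P5@[10:14],P6@[12:14]
pos 15 'a': at 22 ·f
pos 16 'd': at 2 ·f
pos 17 'b': at 3
pos 18 'a': at 4
pos 19 'a': at 5
pos 20 'e': at 6  ** P0@[15:20]
pos 21 'a': at 1 ·f
pos 22 'c': at 9
pos 23 'c': at 10
pos 24 'e': at 11  ** P2@[21:24]
pos 25 'e': at 16 ·f
pos 26 'e': at 16 ·f
pos 27 'b': at 17
pos 28 'b': at 18  ** P4@[25:28]
pos 29 'b': at 19 ·f
pos 30 'a': at 20
pos 31 'b': at 21  ** P6@[29:31]
pos 32 'd': at 0 ·f
pos 33 'b': at 19
pos 34 'e': at 7 ·f
pos 35 'c': at 8  ** P1@[34:35]
pos 36 'e': at 7 ·f

Result: [[7,1],[12,6],[14,5],[14,6],[20,0],[24,2],[28,4],[31,6],[35,1]]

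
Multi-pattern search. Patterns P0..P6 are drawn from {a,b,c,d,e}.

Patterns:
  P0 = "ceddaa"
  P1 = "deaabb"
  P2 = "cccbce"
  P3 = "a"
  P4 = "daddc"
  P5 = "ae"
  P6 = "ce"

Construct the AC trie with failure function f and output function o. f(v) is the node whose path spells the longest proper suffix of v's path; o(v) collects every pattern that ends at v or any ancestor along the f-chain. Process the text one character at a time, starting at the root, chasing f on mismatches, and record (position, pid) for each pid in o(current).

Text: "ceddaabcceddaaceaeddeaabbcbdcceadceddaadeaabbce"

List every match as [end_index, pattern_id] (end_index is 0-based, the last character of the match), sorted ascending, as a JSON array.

Build:
Trie nodes:
  n0 'ε': a→18 c→1 d→7
  n1 'c': c→13 e→2
  n2 'ce': d→3  ←P6
  n3 'ced': d→4
  n4 'cedd': a→5
  n5 'cedda': a→6
  n6 'ceddaa': ·  ←P0
  n7 'd': a→19 e→8
  n8 'de': a→9
  n9 'dea': a→10
  n10 'deaa': b→11
  n11 'deaab': b→12
  n12 'deaabb': ·  ←P1
  n13 'cc': c→14
  n14 'ccc': b→15
  n15 'cccb': c→16
  n16 'cccbc': e→17
  n17 'cccbce': ·  ←P2
  n18 'a': e→23  ←P3
  n19 'da': d→20
  n20 'dad': d→21
  n21 'dadd': c→22
  n22 'daddc': ·  ←P4
  n23 'ae': ·  ←P5

BFS fail/out derivation:
  fail(1) 'c': from fail(0)=0 chase 'c': 0 ⇒ 0;  out=∅∪out(0)=∅
  fail(7) 'd': from fail(0)=0 chase 'd': 0 ⇒ 0;  out=∅∪out(0)=∅
  fail(18) 'a': from fail(0)=0 chase 'a': 0 ⇒ 0;  out={3}∪out(0)={3}
  fail(2) 'ce': from fail(1)=0 chase 'e': 0 ⇒ 0;  out={6}∪out(0)={6}
  fail(8) 'de': from fail(7)=0 chase 'e': 0 ⇒ 0;  out=∅∪out(0)=∅
  fail(13) 'cc': from fail(1)=0 chase 'c': 0 ⇒ 1;  out=∅∪out(1)=∅
  fail(19) 'da': from fail(7)=0 chase 'a': 0 ⇒ 18;  out=∅∪out(18)={3}
  fail(23) 'ae': from fail(18)=0 chase 'e': 0 ⇒ 0;  out={5}∪out(0)={5}
  fail(3) 'ced': from fail(2)=0 chase 'd': 0 ⇒ 7;  out=∅∪out(7)=∅
  fail(9) 'dea': from fail(8)=0 chase 'a': 0 ⇒ 18;  out=∅∪out(18)={3}
  fail(14) 'ccc': from fail(13)=1 chase 'c': 1 ⇒ 13;  out=∅∪out(13)=∅
  fail(20) 'dad': from fail(19)=18 chase 'd': 18→0 ⇒ 7;  out=∅∪out(7)=∅
  fail(4) 'cedd': from fail(3)=7 chase 'd': 7→0 ⇒ 7;  out=∅∪out(7)=∅
  fail(10) 'deaa': from fail(9)=18 chase 'a': 18→0 ⇒ 18;  out=∅∪out(18)={3}
  fail(15) 'cccb': from fail(14)=13 chase 'b': 13→1→0 ⇒ 0;  out=∅∪out(0)=∅
  fail(21) 'dadd': from fail(20)=7 chase 'd': 7→0 ⇒ 7;  out=∅∪out(7)=∅
  fail(5) 'cedda': from fail(4)=7 chase 'a': 7 ⇒ 19;  out=∅∪out(19)={3}
  fail(11) 'deaab': from fail(10)=18 chase 'b': 18→0 ⇒ 0;  out=∅∪out(0)=∅
  fail(16) 'cccbc': from fail(15)=0 chase 'c': 0 ⇒ 1;  out=∅∪out(1)=∅
  fail(22) 'daddc': from fail(21)=7 chase 'c': 7→0 ⇒ 1;  out={4}∪out(1)={4}
  fail(6) 'ceddaa': from fail(5)=19 chase 'a': 19→18→0 ⇒ 18;  out={0}∪out(18)={0,3}
  fail(12) 'deaabb': from fail(11)=0 chase 'b': 0 ⇒ 0;  out={1}∪out(0)={1}
  fail(17) 'cccbce': from fail(16)=1 chase 'e': 1 ⇒ 2;  out={2}∪out(2)={2,6}

Text stream:
i=0 'c': node 0→1
i=1 'e': node 1→2  emit P6@[0:1]
i=2 'd': node 2→3
i=3 'd': node 3→4
i=4 'a': node 4→5  emit P3@[4:4]
i=5 'a': node 5→6  emit P0@[0:5],P3@[5:5]
i=6 'b': node 6→0 (fail-walked)
i=7 'c': node 0→1
i=8 'c': node 1→13
i=9 'e': node 13→2 (fail-walked)  emit P6@[8:9]
i=10 'd': node 2→3
i=11 'd': node 3→4
i=12 'a': node 4→5  emit P3@[12:12]
i=13 'a': node 5→6  emit P0@[8:13],P3@[13:13]
i=14 'c': node 6→1 (fail-walked)
i=15 'e': node 1→2  emit P6@[14:15]
i=16 'a': node 2→18 (fail-walked)  emit P3@[16:16]
i=17 'e': node 18→23  emit P5@[16:17]
i=18 'd': node 23→7 (fail-walked)
i=19 'd': node 7→7 (fail-walked)
i=20 'e': node 7→8
i=21 'a': node 8→9  emit P3@[21:21]
i=22 'a': node 9→10  emit P3@[22:22]
i=23 'b': node 10→11
i=24 'b': node 11→12  emit P1@[19:24]
i=25 'c': node 12→1 (fail-walked)
i=26 'b': node 1→0 (fail-walked)
i=27 'd': node 0→7
i=28 'c': node 7→1 (fail-walked)
i=29 'c': node 1→13
i=30 'e': node 13→2 (fail-walked)  emit P6@[29:30]
i=31 'a': node 2→18 (fail-walked)  emit P3@[31:31]
i=32 'd': node 18→7 (fail-walked)
i=33 'c': node 7→1 (fail-walked)
i=34 'e': node 1→2  emit P6@[33:34]
i=35 'd': node 2→3
i=36 'd': node 3→4
i=37 'a': node 4→5  emit P3@[37:37]
i=38 'a': node 5→6  emit P0@[33:38],P3@[38:38]
i=39 'd': node 6→7 (fail-walked)
i=40 'e': node 7→8
i=41 'a': node 8→9  emit P3@[41:41]
i=42 'a': node 9→10  emit P3@[42:42]
i=43 'b': node 10→11
i=44 'b': node 11→12  emit P1@[39:44]
i=45 'c': node 12→1 (fail-walked)
i=46 'e': node 1→2  emit P6@[45:46]

All matches (sorted): [[1,6],[4,3],[5,0],[5,3],[9,6],[12,3],[13,0],[13,3],[15,6],[16,3],[17,5],[21,3],[22,3],[24,1],[30,6],[31,3],[34,6],[37,3],[38,0],[38,3],[41,3],[42,3],[44,1],[46,6]]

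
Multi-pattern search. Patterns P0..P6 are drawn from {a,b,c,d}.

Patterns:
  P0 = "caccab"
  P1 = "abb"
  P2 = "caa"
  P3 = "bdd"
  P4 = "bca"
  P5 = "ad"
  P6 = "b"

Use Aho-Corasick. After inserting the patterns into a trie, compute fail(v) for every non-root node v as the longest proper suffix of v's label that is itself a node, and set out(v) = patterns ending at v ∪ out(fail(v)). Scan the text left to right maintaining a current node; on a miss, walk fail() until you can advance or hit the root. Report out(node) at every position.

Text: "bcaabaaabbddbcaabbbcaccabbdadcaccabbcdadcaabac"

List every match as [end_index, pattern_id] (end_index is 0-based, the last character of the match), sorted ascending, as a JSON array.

Construct AC machine:
Trie nodes:
  0='ε' goto a→7 b→11 c→1
  1='c' goto a→2
  2='ca' goto a→10 c→3
  3='cac' goto c→4
  4='cacc' goto a→5
  5='cacca' goto b→6
  6='caccab' goto ·  [P0 ends]
  7='a' goto b→8 d→16
  8='ab' goto b→9
  9='abb' goto ·  [P1 ends]
  10='caa' goto ·  [P2 ends]
  11='b' goto c→14 d→12  [P6 ends]
  12='bd' goto d→13
  13='bdd' goto ·  [P3 ends]
  14='bc' goto a→15
  15='bca' goto ·  [P4 ends]
  16='ad' goto ·  [P5 ends]

BFS fail/out derivation:
  n1('c'): parent n0 fail=0; on 'c' 0 → fail=0;  out ∅∪∅=∅
  n7('a'): parent n0 fail=0; on 'a' 0 → fail=0;  out ∅∪∅=∅
  n11('b'): parent n0 fail=0; on 'b' 0 → fail=0;  out {6}∪∅={6}
  n2('ca'): parent n1 fail=0; on 'a' 0 → fail=7;  out ∅∪∅=∅
  n8('ab'): parent n7 fail=0; on 'b' 0 → fail=11;  out ∅∪{6}={6}
  n12('bd'): parent n11 fail=0; on 'd' 0 → fail=0;  out ∅∪∅=∅
  n14('bc'): parent n11 fail=0; on 'c' 0 → fail=1;  out ∅∪∅=∅
  n16('ad'): parent n7 fail=0; on 'd' 0 → fail=0;  out {5}∪∅={5}
  n3('cac'): parent n2 fail=7; on 'c' 7→0 → fail=1;  out ∅∪∅=∅
  n9('abb'): parent n8 fail=11; on 'b' 11→0 → fail=11;  out {1}∪{6}={1,6}
  n10('caa'): parent n2 fail=7; on 'a' 7→0 → fail=7;  out {2}∪∅={2}
  n13('bdd'): parent n12 fail=0; on 'd' 0 → fail=0;  out {3}∪∅={3}
  n15('bca'): parent n14 fail=1; on 'a' 1 → fail=2;  out {4}∪∅={4}
  n4('cacc'): parent n3 fail=1; on 'c' 1→0 → fail=1;  out ∅∪∅=∅
  n5('cacca'): parent n4 fail=1; on 'a' 1 → fail=2;  out ∅∪∅=∅
  n6('caccab'): parent n5 fail=2; on 'b' 2→7 → fail=8;  out {0}∪{6}={0,6}

Scan:
[0] read 'b'  n0⇒n11  emit P6@[0:0]
[1] read 'c'  n11⇒n14
[2] read 'a'  n14⇒n15  emit P4@[0:2]
[3] read 'a'  n15⇒n10 (via fail)  emit P2@[1:3]
[4] read 'b'  n10⇒n8 (via fail)  emit P6@[4:4]
[5] read 'a'  n8⇒n7 (via fail)
[6] read 'a'  n7⇒n7 (via fail)
[7] read 'a'  n7⇒n7 (via fail)
[8] read 'b'  n7⇒n8  emit P6@[8:8]
[9] read 'b'  n8⇒n9  emit P1@[7:9],P6@[9:9]
[10] read 'd'  n9⇒n12 (via fail)
[11] read 'd'  n12⇒n13  emit P3@[9:11]
[12] read 'b'  n13⇒n11 (via fail)  emit P6@[12:12]
[13] read 'c'  n11⇒n14
[14] read 'a'  n14⇒n15  emit P4@[12:14]
[15] read 'a'  n15⇒n10 (via fail)  emit P2@[13:15]
[16] read 'b'  n10⇒n8 (via fail)  emit P6@[16:16]
[17] read 'b'  n8⇒n9  emit P1@[15:17],P6@[17:17]
[18] read 'b'  n9⇒n11 (via fail)  emit P6@[18:18]
[19] read 'c'  n11⇒n14
[20] read 'a'  n14⇒n15  emit P4@[18:20]
[21] read 'c'  n15⇒n3 (via fail)
[22] read 'c'  n3⇒n4
[23] read 'a'  n4⇒n5
[24] read 'b'  n5⇒n6  emit P0@[19:24],P6@[24:24]
[25] read 'b'  n6⇒n9 (via fail)  emit P1@[23:25],P6@[25:25]
[26] read 'd'  n9⇒n12 (via fail)
[27] read 'a'  n12⇒n7 (via fail)
[28] read 'd'  n7⇒n16  emit P5@[27:28]
[29] read 'c'  n16⇒n1 (via fail)
[30] read 'a'  n1⇒n2
[31] read 'c'  n2⇒n3
[32] read 'c'  n3⇒n4
[33] read 'a'  n4⇒n5
[34] read 'b'  n5⇒n6  emit P0@[29:34],P6@[34:34]
[35] read 'b'  n6⇒n9 (via fail)  emit P1@[33:35],P6@[35:35]
[36] read 'c'  n9⇒n14 (via fail)
[37] read 'd'  n14⇒n0 (via fail)
[38] read 'a'  n0⇒n7
[39] read 'd'  n7⇒n16  emit P5@[38:39]
[40] read 'c'  n16⇒n1 (via fail)
[41] read 'a'  n1⇒n2
[42] read 'a'  n2⇒n10  emit P2@[40:42]
[43] read 'b'  n10⇒n8 (via fail)  emit P6@[43:43]
[44] read 'a'  n8⇒n7 (via fail)
[45] read 'c'  n7⇒n1 (via fail)

All matches (sorted): [[0,6],[2,4],[3,2],[4,6],[8,6],[9,1],[9,6],[11,3],[12,6],[14,4],[15,2],[16,6],[17,1],[17,6],[18,6],[20,4],[24,0],[24,6],[25,1],[25,6],[28,5],[34,0],[34,6],[35,1],[35,6],[39,5],[42,2],[43,6]]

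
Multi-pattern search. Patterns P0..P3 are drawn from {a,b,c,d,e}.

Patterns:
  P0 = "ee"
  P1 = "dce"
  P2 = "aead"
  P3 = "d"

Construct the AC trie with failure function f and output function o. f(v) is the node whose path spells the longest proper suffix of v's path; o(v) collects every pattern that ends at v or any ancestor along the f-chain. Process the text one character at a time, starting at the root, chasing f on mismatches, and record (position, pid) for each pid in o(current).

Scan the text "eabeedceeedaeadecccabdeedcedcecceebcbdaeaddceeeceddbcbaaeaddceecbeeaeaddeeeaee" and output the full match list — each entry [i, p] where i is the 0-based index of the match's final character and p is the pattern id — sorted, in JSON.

Construct AC machine:
Trie (insert patterns):
  n0 'ε': a→6 d→3 e→1
  n1 'e': e→2
  n2 'ee': ·  ←P0
  n3 'd': c→4  ←P3
  n4 'dc': e→5
  n5 'dce': ·  ←P1
  n6 'a': e→7
  n7 'ae': a→8
  n8 'aea': d→9
  n9 'aead': ·  ←P2

Failure links (BFS by depth):
  fail(1) 'e': from fail(0)=0 chase 'e': 0 ⇒ 0;  out=∅∪out(0)=∅
  fail(3) 'd': from fail(0)=0 chase 'd': 0 ⇒ 0;  out={3}∪out(0)={3}
  fail(6) 'a': from fail(0)=0 chase 'a': 0 ⇒ 0;  out=∅∪out(0)=∅
  fail(2) 'ee': from fail(1)=0 chase 'e': 0 ⇒ 1;  out={0}∪out(1)={0}
  fail(4) 'dc': from fail(3)=0 chase 'c': 0 ⇒ 0;  out=∅∪out(0)=∅
  fail(7) 'ae': from fail(6)=0 chase 'e': 0 ⇒ 1;  out=∅∪out(1)=∅
  fail(5) 'dce': from fail(4)=0 chase 'e': 0 ⇒ 1;  out={1}∪out(1)={1}
  fail(8) 'aea': from fail(7)=1 chase 'a': 1→0 ⇒ 6;  out=∅∪out(6)=∅
  fail(9) 'aead': from fail(8)=6 chase 'd': 6→0 ⇒ 3;  out={2}∪out(3)={2,3}

Run:
[0] read 'e'  n0⇒n1
[1] read 'a'  n1⇒n6 (via fail)
[2] read 'b'  n6⇒n0 (via fail)
[3] read 'e'  n0⇒n1
[4] read 'e'  n1⇒n2  → match P0@[3:4]
[5] read 'd'  n2⇒n3 (via fail)  → match P3@[5:5]
[6] read 'c'  n3⇒n4
[7] read 'e'  n4⇒n5  → match P1@[5:7]
[8] read 'e'  n5⇒n2 (via fail)  → match P0@[7:8]
[9] read 'e'  n2⇒n2 (via fail)  → match P0@[8:9]
[10] read 'd'  n2⇒n3 (via fail)  → match P3@[10:10]
[11] read 'a'  n3⇒n6 (via fail)
[12] read 'e'  n6⇒n7
[13] read 'a'  n7⇒n8
[14] read 'd'  n8⇒n9  → match P2@[11:14],P3@[14:14]
[15] read 'e'  n9⇒n1 (via fail)
[16] read 'c'  n1⇒n0 (via fail)
[17] read 'c'  n0⇒n0
[18] read 'c'  n0⇒n0
[19] read 'a'  n0⇒n6
[20] read 'b'  n6⇒n0 (via fail)
[21] read 'd'  n0⇒n3  → match P3@[21:21]
[22] read 'e'  n3⇒n1 (via fail)
[23] read 'e'  n1⇒n2  → match P0@[22:23]
[24] read 'd'  n2⇒n3 (via fail)  → match P3@[24:24]
[25] read 'c'  n3⇒n4
[26] read 'e'  n4⇒n5  → match P1@[24:26]
[27] read 'd'  n5⇒n3 (via fail)  → match P3@[27:27]
[28] read 'c'  n3⇒n4
[29] read 'e'  n4⇒n5  → match P1@[27:29]
[30] read 'c'  n5⇒n0 (via fail)
[31] read 'c'  n0⇒n0
[32] read 'e'  n0⇒n1
[33] read 'e'  n1⇒n2  → match P0@[32:33]
[34] read 'b'  n2⇒n0 (via fail)
[35] read 'c'  n0⇒n0
[36] read 'b'  n0⇒n0
[37] read 'd'  n0⇒n3  → match P3@[37:37]
[38] read 'a'  n3⇒n6 (via fail)
[39] read 'e'  n6⇒n7
[40] read 'a'  n7⇒n8
[41] read 'd'  n8⇒n9  → match P2@[38:41],P3@[41:41]
[42] read 'd'  n9⇒n3 (via fail)  → match P3@[42:42]
[43] read 'c'  n3⇒n4
[44] read 'e'  n4⇒n5  → match P1@[42:44]
[45] read 'e'  n5⇒n2 (via fail)  → match P0@[44:45]
[46] read 'e'  n2⇒n2 (via fail)  → match P0@[45:46]
[47] read 'c'  n2⇒n0 (via fail)
[48] read 'e'  n0⇒n1
[49] read 'd'  n1⇒n3 (via fail)  → match P3@[49:49]
[50] read 'd'  n3⇒n3 (via fail)  → match P3@[50:50]
[51] read 'b'  n3⇒n0 (via fail)
[52] read 'c'  n0⇒n0
[53] read 'b'  n0⇒n0
[54] read 'a'  n0⇒n6
[55] read 'a'  n6⇒n6 (via fail)
[56] read 'e'  n6⇒n7
[57] read 'a'  n7⇒n8
[58] read 'd'  n8⇒n9  → match P2@[55:58],P3@[58:58]
[59] read 'd'  n9⇒n3 (via fail)  → match P3@[59:59]
[60] read 'c'  n3⇒n4
[61] read 'e'  n4⇒n5  → match P1@[59:61]
[62] read 'e'  n5⇒n2 (via fail)  → match P0@[61:62]
[63] read 'c'  n2⇒n0 (via fail)
[64] read 'b'  n0⇒n0
[65] read 'e'  n0⇒n1
[66] read 'e'  n1⇒n2  → match P0@[65:66]
[67] read 'a'  n2⇒n6 (via fail)
[68] read 'e'  n6⇒n7
[69] read 'a'  n7⇒n8
[70] read 'd'  n8⇒n9  → match P2@[67:70],P3@[70:70]
[71] read 'd'  n9⇒n3 (via fail)  → match P3@[71:71]
[72] read 'e'  n3⇒n1 (via fail)
[73] read 'e'  n1⇒n2  → match P0@[72:73]
[74] read 'e'  n2⇒n2 (via fail)  → match P0@[73:74]
[75] read 'a'  n2⇒n6 (via fail)
[76] read 'e'  n6⇒n7
[77] read 'e'  n7⇒n2 (via fail)  → match P0@[76:77]

All matches (sorted): [[4,0],[5,3],[7,1],[8,0],[9,0],[10,3],[14,2],[14,3],[21,3],[23,0],[24,3],[26,1],[27,3],[29,1],[33,0],[37,3],[41,2],[41,3],[42,3],[44,1],[45,0],[46,0],[49,3],[50,3],[58,2],[58,3],[59,3],[61,1],[62,0],[66,0],[70,2],[70,3],[71,3],[73,0],[74,0],[77,0]]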